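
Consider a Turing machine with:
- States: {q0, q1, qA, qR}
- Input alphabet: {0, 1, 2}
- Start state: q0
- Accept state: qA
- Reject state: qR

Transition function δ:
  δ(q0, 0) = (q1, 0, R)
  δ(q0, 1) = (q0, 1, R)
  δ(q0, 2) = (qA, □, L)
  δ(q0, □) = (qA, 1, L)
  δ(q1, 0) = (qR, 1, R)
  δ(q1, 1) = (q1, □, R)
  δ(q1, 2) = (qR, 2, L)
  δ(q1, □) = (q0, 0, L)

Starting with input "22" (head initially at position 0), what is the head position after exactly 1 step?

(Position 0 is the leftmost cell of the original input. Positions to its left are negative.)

Execution trace (head position shown):
Step 0: [q0]22  (head at position 0)
Step 1: move left → [qA]□□2  (head at position -1)

After 1 step, the head is at position -1.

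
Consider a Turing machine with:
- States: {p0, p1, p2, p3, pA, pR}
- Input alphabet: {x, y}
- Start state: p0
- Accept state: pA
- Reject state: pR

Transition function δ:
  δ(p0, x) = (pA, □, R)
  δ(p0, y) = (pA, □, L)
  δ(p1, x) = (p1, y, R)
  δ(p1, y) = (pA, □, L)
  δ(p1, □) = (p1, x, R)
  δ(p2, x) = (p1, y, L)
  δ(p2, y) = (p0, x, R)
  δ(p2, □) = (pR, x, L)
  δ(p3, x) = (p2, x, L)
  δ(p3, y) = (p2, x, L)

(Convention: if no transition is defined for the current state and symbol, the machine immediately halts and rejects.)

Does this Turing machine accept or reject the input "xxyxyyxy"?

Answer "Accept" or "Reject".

Execution trace:
Initial: [p0]xxyxyyxy
Step 1: δ(p0, x) = (pA, □, R) → □[pA]xyxyyxy

The machine reaches the accept state pA and halts.

Answer: Accept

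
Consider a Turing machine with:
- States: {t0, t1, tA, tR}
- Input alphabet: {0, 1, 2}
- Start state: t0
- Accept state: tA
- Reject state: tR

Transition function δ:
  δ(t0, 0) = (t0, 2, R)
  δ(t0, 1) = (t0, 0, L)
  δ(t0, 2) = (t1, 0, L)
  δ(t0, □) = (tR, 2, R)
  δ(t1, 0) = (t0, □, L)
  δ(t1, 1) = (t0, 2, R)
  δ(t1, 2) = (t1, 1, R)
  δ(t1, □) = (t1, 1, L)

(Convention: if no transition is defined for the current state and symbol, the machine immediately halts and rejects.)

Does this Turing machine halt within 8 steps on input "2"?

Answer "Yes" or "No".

Execution trace:
Initial: [t0]2
Step 1: δ(t0, 2) = (t1, 0, L) → [t1]□0
Step 2: δ(t1, □) = (t1, 1, L) → [t1]□10
Step 3: δ(t1, □) = (t1, 1, L) → [t1]□110
Step 4: δ(t1, □) = (t1, 1, L) → [t1]□1110
Step 5: δ(t1, □) = (t1, 1, L) → [t1]□11110
Step 6: δ(t1, □) = (t1, 1, L) → [t1]□111110
Step 7: δ(t1, □) = (t1, 1, L) → [t1]□1111110
Step 8: δ(t1, □) = (t1, 1, L) → [t1]□11111110

The machine has not reached a halting state after 8 steps.
The machine did not halt within the 8-step bound.

Answer: No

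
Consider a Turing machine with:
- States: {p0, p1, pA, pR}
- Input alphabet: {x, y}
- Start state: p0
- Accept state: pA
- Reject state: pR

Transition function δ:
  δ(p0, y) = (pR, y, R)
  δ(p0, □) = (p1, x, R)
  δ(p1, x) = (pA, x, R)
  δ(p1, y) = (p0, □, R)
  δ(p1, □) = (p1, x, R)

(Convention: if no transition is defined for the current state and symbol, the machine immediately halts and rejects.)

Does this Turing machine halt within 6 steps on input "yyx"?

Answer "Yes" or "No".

Execution trace:
Initial: [p0]yyx
Step 1: δ(p0, y) = (pR, y, R) → y[pR]yx

The machine reaches the reject state pR and halts.
The machine halted after 1 step (within the 6-step bound).

Answer: Yes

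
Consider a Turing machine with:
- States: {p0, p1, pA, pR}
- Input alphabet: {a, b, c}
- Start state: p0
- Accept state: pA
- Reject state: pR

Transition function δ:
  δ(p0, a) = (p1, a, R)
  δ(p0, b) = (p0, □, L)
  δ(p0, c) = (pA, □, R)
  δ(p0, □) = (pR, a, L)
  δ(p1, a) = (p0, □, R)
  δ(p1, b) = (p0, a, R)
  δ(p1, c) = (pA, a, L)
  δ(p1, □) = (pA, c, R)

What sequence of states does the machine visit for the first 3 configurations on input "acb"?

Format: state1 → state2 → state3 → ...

Execution trace:
Initial: [p0]acb
Step 1: δ(p0, a) = (p1, a, R) → a[p1]cb
Step 2: δ(p1, c) = (pA, a, L) → [pA]aab

The machine reaches the accept state pA and halts.

State sequence: p0 → p1 → pA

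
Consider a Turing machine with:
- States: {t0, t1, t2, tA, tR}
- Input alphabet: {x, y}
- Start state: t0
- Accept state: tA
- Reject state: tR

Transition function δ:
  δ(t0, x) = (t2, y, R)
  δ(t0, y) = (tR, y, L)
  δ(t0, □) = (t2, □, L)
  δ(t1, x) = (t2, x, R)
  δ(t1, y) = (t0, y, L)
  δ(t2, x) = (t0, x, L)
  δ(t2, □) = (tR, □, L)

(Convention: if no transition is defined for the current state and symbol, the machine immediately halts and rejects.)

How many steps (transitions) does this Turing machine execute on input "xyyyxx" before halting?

Execution trace:
Initial: [t0]xyyyxx
Step 1: δ(t0, x) = (t2, y, R) → y[t2]yyyxx

No transition is defined for δ(t2, y). By convention the machine halts and rejects.

The machine executed 1 step before halting.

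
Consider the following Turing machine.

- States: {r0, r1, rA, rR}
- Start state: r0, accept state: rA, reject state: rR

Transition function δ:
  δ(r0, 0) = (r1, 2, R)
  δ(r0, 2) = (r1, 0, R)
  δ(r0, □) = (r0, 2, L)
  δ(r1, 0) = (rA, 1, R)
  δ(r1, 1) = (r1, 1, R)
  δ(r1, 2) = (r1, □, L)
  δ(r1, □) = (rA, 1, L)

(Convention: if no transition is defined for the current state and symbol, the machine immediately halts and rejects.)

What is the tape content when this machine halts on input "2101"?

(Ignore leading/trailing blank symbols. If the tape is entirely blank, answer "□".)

Execution trace:
Initial: [r0]2101
Step 1: δ(r0, 2) = (r1, 0, R) → 0[r1]101
Step 2: δ(r1, 1) = (r1, 1, R) → 01[r1]01
Step 3: δ(r1, 0) = (rA, 1, R) → 011[rA]1

The machine reaches the accept state rA and halts.

Final tape (ignoring leading/trailing blanks): 0111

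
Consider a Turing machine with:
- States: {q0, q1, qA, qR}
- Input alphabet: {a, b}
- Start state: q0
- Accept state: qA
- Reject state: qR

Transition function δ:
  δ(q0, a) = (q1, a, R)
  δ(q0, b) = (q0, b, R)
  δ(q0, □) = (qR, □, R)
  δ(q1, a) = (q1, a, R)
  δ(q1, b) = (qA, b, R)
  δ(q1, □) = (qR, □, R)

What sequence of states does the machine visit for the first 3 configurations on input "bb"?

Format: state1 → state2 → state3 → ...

Execution trace:
Initial: [q0]bb
Step 1: δ(q0, b) = (q0, b, R) → b[q0]b
Step 2: δ(q0, b) = (q0, b, R) → bb[q0]□

State sequence: q0 → q0 → q0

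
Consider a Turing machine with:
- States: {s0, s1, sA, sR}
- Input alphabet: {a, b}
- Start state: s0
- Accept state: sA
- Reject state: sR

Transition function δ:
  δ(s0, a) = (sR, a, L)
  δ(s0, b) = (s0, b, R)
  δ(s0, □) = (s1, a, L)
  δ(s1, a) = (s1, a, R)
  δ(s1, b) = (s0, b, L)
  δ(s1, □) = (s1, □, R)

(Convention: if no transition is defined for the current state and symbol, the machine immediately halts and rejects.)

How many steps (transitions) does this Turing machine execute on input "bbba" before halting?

Execution trace:
Initial: [s0]bbba
Step 1: δ(s0, b) = (s0, b, R) → b[s0]bba
Step 2: δ(s0, b) = (s0, b, R) → bb[s0]ba
Step 3: δ(s0, b) = (s0, b, R) → bbb[s0]a
Step 4: δ(s0, a) = (sR, a, L) → bb[sR]ba

The machine reaches the reject state sR and halts.

The machine executed 4 steps before halting.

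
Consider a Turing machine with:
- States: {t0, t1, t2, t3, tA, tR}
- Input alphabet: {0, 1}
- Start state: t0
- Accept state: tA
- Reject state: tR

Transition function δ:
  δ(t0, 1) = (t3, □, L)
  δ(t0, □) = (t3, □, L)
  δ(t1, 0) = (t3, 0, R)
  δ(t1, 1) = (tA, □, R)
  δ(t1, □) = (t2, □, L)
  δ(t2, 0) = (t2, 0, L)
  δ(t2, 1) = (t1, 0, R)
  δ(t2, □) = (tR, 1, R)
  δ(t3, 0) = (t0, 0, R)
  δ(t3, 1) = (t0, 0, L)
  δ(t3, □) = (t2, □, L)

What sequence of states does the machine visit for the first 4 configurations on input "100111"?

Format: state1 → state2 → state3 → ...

Execution trace:
Initial: [t0]100111
Step 1: δ(t0, 1) = (t3, □, L) → [t3]□□00111
Step 2: δ(t3, □) = (t2, □, L) → [t2]□□□00111
Step 3: δ(t2, □) = (tR, 1, R) → 1[tR]□□00111

The machine reaches the reject state tR and halts.

State sequence: t0 → t3 → t2 → tR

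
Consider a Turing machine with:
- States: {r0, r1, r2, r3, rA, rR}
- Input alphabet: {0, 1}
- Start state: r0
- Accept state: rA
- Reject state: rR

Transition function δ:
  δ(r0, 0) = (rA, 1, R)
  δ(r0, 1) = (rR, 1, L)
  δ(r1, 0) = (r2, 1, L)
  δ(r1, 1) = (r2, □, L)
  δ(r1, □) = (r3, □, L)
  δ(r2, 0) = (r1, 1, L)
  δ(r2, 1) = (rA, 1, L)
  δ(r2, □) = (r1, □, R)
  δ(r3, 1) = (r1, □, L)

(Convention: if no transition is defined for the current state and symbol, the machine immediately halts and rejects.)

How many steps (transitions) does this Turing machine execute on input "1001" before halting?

Execution trace:
Initial: [r0]1001
Step 1: δ(r0, 1) = (rR, 1, L) → [rR]□1001

The machine reaches the reject state rR and halts.

The machine executed 1 step before halting.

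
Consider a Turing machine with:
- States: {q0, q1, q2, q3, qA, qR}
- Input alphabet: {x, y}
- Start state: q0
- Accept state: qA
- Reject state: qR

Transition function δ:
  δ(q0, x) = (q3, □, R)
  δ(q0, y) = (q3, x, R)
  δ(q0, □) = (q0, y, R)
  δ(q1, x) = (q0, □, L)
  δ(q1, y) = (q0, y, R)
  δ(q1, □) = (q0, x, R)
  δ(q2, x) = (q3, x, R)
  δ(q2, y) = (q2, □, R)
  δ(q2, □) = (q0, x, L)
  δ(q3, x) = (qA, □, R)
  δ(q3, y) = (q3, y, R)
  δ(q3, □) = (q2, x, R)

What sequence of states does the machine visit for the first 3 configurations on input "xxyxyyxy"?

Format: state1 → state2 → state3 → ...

Execution trace:
Initial: [q0]xxyxyyxy
Step 1: δ(q0, x) = (q3, □, R) → □[q3]xyxyyxy
Step 2: δ(q3, x) = (qA, □, R) → □□[qA]yxyyxy

The machine reaches the accept state qA and halts.

State sequence: q0 → q3 → qA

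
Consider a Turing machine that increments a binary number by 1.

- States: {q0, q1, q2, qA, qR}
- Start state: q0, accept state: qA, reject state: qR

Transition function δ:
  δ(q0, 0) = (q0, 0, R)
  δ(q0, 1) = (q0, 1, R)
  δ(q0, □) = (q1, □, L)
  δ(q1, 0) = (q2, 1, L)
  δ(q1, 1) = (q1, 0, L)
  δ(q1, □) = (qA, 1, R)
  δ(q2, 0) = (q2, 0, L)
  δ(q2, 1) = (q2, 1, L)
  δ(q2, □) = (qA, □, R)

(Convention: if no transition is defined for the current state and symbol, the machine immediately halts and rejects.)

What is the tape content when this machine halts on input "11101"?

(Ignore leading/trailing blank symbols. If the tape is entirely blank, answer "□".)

Execution trace:
Initial: [q0]11101
Step 1: δ(q0, 1) = (q0, 1, R) → 1[q0]1101
Step 2: δ(q0, 1) = (q0, 1, R) → 11[q0]101
Step 3: δ(q0, 1) = (q0, 1, R) → 111[q0]01
Step 4: δ(q0, 0) = (q0, 0, R) → 1110[q0]1
Step 5: δ(q0, 1) = (q0, 1, R) → 11101[q0]□
Step 6: δ(q0, □) = (q1, □, L) → 1110[q1]1□
Step 7: δ(q1, 1) = (q1, 0, L) → 111[q1]00□
Step 8: δ(q1, 0) = (q2, 1, L) → 11[q2]110□
Step 9: δ(q2, 1) = (q2, 1, L) → 1[q2]1110□
Step 10: δ(q2, 1) = (q2, 1, L) → [q2]11110□
Step 11: δ(q2, 1) = (q2, 1, L) → [q2]□11110□
Step 12: δ(q2, □) = (qA, □, R) → □[qA]11110□

The machine reaches the accept state qA and halts.

Final tape (ignoring leading/trailing blanks): 11110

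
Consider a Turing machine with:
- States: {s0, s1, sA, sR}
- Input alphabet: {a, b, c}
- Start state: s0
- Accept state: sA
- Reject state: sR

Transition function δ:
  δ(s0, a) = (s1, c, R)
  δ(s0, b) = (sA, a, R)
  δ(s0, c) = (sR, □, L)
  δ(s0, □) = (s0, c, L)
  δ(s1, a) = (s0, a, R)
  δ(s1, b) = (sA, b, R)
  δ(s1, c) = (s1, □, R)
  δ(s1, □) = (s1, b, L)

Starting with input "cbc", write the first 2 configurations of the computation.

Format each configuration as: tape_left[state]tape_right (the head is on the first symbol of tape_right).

Transitions applied:
Step 1: δ(s0, c) = (sR, □, L)

The first 2 configurations are:
[s0]cbc ⊢ [sR]□□bc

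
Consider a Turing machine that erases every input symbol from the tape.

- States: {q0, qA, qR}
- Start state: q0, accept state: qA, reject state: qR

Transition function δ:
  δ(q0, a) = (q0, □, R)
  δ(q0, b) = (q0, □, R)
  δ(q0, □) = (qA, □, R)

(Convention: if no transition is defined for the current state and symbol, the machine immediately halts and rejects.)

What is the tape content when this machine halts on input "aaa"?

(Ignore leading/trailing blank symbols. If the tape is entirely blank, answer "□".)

Execution trace:
Initial: [q0]aaa
Step 1: δ(q0, a) = (q0, □, R) → □[q0]aa
Step 2: δ(q0, a) = (q0, □, R) → □□[q0]a
Step 3: δ(q0, a) = (q0, □, R) → □□□[q0]□
Step 4: δ(q0, □) = (qA, □, R) → □□□□[qA]□

The machine reaches the accept state qA and halts.

Final tape (ignoring leading/trailing blanks): □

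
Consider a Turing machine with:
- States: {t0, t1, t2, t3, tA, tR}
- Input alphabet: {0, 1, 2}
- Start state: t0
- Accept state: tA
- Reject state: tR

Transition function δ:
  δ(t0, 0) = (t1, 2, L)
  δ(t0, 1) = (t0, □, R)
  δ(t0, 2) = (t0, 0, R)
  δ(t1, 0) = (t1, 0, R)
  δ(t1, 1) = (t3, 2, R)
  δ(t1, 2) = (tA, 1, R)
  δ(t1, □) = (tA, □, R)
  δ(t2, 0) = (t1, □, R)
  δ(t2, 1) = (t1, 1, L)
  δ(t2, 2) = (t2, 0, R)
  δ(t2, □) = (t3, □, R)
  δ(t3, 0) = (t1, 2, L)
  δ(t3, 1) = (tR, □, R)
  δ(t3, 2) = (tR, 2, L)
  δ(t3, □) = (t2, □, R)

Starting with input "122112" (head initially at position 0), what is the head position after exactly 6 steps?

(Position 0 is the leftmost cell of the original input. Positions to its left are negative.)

Execution trace (head position shown):
Step 0: [t0]122112  (head at position 0)
Step 1: move right → □[t0]22112  (head at position 1)
Step 2: move right → □0[t0]2112  (head at position 2)
Step 3: move right → □00[t0]112  (head at position 3)
Step 4: move right → □00□[t0]12  (head at position 4)
Step 5: move right → □00□□[t0]2  (head at position 5)
Step 6: move right → □00□□0[t0]□  (head at position 6)

After 6 steps, the head is at position 6.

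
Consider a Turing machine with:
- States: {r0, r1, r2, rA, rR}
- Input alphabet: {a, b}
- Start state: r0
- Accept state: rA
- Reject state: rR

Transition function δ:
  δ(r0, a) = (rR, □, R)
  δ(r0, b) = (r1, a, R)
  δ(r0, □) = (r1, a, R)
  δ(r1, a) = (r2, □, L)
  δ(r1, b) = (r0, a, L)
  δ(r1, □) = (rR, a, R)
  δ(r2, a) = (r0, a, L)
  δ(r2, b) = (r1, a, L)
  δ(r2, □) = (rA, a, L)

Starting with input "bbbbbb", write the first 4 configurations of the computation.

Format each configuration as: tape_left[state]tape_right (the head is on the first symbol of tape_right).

Transitions applied:
Step 1: δ(r0, b) = (r1, a, R)
Step 2: δ(r1, b) = (r0, a, L)
Step 3: δ(r0, a) = (rR, □, R)

The first 4 configurations are:
[r0]bbbbbb ⊢ a[r1]bbbbb ⊢ [r0]aabbbb ⊢ □[rR]abbbb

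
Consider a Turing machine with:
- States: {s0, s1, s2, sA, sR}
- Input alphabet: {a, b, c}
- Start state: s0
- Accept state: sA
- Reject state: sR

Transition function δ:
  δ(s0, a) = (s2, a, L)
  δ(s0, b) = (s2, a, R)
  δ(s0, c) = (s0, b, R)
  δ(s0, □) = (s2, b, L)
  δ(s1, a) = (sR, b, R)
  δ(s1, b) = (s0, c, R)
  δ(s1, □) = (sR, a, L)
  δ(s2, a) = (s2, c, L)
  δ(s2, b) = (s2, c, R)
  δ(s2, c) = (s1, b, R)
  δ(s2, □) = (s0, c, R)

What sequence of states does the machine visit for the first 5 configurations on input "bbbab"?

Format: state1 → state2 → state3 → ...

Execution trace:
Initial: [s0]bbbab
Step 1: δ(s0, b) = (s2, a, R) → a[s2]bbab
Step 2: δ(s2, b) = (s2, c, R) → ac[s2]bab
Step 3: δ(s2, b) = (s2, c, R) → acc[s2]ab
Step 4: δ(s2, a) = (s2, c, L) → ac[s2]ccb

State sequence: s0 → s2 → s2 → s2 → s2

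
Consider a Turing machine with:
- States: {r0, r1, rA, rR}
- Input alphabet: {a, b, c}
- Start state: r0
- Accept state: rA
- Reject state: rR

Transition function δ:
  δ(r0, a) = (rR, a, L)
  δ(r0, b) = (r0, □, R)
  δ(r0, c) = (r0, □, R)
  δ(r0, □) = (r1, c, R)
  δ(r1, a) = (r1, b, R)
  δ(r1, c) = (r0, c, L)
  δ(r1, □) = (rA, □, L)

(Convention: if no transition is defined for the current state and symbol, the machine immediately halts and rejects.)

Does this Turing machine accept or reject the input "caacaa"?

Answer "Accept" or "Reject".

Execution trace:
Initial: [r0]caacaa
Step 1: δ(r0, c) = (r0, □, R) → □[r0]aacaa
Step 2: δ(r0, a) = (rR, a, L) → [rR]□aacaa

The machine reaches the reject state rR and halts.

Answer: Reject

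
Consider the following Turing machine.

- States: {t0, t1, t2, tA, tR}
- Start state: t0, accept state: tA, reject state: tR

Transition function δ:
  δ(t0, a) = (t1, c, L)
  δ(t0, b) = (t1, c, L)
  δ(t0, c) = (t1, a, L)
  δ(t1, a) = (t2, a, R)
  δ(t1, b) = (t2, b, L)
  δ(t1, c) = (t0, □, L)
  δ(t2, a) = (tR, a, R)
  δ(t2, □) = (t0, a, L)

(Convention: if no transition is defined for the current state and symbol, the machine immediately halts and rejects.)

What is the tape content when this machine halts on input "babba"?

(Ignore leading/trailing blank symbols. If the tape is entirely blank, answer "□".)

Execution trace:
Initial: [t0]babba
Step 1: δ(t0, b) = (t1, c, L) → [t1]□cabba

No transition is defined for δ(t1, □). By convention the machine halts and rejects.

Final tape (ignoring leading/trailing blanks): cabba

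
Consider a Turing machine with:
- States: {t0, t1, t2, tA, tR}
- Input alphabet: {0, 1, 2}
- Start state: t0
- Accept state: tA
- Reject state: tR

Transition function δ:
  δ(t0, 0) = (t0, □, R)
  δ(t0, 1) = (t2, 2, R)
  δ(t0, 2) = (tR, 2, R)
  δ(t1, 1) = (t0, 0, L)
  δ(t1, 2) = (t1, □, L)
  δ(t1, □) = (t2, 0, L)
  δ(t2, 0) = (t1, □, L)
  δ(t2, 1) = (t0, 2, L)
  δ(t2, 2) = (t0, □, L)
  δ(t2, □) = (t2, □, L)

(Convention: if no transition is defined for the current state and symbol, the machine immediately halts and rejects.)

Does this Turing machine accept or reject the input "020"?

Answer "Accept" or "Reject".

Execution trace:
Initial: [t0]020
Step 1: δ(t0, 0) = (t0, □, R) → □[t0]20
Step 2: δ(t0, 2) = (tR, 2, R) → □2[tR]0

The machine reaches the reject state tR and halts.

Answer: Reject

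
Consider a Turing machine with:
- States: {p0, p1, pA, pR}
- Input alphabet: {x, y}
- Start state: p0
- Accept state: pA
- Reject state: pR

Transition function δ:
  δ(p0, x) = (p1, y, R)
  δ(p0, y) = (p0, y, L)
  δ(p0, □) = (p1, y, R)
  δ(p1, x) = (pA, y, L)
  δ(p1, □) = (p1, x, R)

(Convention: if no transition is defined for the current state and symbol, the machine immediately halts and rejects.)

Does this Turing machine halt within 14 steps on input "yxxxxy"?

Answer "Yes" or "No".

Execution trace:
Initial: [p0]yxxxxy
Step 1: δ(p0, y) = (p0, y, L) → [p0]□yxxxxy
Step 2: δ(p0, □) = (p1, y, R) → y[p1]yxxxxy

No transition is defined for δ(p1, y). By convention the machine halts and rejects.
The machine halted after 2 steps (within the 14-step bound).

Answer: Yes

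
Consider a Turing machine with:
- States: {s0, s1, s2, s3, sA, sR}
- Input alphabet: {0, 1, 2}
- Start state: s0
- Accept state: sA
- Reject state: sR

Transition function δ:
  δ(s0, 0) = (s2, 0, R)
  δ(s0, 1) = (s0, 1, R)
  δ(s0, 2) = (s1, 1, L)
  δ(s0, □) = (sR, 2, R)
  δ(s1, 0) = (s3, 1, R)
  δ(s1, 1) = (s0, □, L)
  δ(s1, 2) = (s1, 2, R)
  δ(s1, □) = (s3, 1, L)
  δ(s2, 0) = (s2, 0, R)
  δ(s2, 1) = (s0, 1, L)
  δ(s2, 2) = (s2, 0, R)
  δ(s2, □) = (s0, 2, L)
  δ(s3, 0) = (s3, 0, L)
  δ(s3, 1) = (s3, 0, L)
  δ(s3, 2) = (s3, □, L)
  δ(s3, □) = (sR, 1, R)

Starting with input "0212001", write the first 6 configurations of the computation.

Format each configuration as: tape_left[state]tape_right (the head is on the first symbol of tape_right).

Transitions applied:
Step 1: δ(s0, 0) = (s2, 0, R)
Step 2: δ(s2, 2) = (s2, 0, R)
Step 3: δ(s2, 1) = (s0, 1, L)
Step 4: δ(s0, 0) = (s2, 0, R)
Step 5: δ(s2, 1) = (s0, 1, L)

The first 6 configurations are:
[s0]0212001 ⊢ 0[s2]212001 ⊢ 00[s2]12001 ⊢ 0[s0]012001 ⊢ 00[s2]12001 ⊢ 0[s0]012001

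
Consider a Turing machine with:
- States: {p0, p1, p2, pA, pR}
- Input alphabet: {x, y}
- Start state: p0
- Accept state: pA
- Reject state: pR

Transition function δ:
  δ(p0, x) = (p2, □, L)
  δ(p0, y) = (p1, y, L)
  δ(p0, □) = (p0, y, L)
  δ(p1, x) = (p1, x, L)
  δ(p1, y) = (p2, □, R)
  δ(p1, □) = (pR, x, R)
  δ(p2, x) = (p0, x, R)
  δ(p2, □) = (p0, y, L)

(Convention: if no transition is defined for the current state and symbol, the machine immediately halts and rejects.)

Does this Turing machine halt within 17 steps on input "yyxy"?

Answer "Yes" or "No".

Execution trace:
Initial: [p0]yyxy
Step 1: δ(p0, y) = (p1, y, L) → [p1]□yyxy
Step 2: δ(p1, □) = (pR, x, R) → x[pR]yyxy

The machine reaches the reject state pR and halts.
The machine halted after 2 steps (within the 17-step bound).

Answer: Yes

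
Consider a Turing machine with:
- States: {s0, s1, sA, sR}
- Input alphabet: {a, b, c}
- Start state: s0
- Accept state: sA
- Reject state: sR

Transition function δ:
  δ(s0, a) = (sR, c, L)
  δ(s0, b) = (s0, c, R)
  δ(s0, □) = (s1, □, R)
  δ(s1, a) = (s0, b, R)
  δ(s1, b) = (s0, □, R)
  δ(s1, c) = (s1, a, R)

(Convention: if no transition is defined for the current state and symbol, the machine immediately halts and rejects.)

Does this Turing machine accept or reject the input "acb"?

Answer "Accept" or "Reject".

Execution trace:
Initial: [s0]acb
Step 1: δ(s0, a) = (sR, c, L) → [sR]□ccb

The machine reaches the reject state sR and halts.

Answer: Reject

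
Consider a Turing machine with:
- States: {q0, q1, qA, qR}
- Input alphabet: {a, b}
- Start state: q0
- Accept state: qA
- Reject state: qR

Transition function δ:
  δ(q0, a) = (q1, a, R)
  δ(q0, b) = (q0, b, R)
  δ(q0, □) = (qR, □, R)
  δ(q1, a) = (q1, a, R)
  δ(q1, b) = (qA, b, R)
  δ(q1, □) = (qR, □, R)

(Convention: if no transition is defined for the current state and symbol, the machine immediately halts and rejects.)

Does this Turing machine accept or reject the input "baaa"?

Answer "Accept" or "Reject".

Execution trace:
Initial: [q0]baaa
Step 1: δ(q0, b) = (q0, b, R) → b[q0]aaa
Step 2: δ(q0, a) = (q1, a, R) → ba[q1]aa
Step 3: δ(q1, a) = (q1, a, R) → baa[q1]a
Step 4: δ(q1, a) = (q1, a, R) → baaa[q1]□
Step 5: δ(q1, □) = (qR, □, R) → baaa□[qR]□

The machine reaches the reject state qR and halts.

Answer: Reject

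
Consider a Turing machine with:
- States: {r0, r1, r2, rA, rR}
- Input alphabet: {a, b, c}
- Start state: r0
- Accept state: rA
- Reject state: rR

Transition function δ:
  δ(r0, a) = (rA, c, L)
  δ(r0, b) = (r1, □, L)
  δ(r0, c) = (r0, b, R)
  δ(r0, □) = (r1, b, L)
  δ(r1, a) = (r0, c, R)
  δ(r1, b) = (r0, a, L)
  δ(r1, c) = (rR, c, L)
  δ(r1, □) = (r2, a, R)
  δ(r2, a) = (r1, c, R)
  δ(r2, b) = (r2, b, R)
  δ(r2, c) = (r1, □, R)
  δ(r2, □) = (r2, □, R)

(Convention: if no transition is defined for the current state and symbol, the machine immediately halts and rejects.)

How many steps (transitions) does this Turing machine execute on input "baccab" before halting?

Execution trace:
Initial: [r0]baccab
Step 1: δ(r0, b) = (r1, □, L) → [r1]□□accab
Step 2: δ(r1, □) = (r2, a, R) → a[r2]□accab
Step 3: δ(r2, □) = (r2, □, R) → a□[r2]accab
Step 4: δ(r2, a) = (r1, c, R) → a□c[r1]ccab
Step 5: δ(r1, c) = (rR, c, L) → a□[rR]cccab

The machine reaches the reject state rR and halts.

The machine executed 5 steps before halting.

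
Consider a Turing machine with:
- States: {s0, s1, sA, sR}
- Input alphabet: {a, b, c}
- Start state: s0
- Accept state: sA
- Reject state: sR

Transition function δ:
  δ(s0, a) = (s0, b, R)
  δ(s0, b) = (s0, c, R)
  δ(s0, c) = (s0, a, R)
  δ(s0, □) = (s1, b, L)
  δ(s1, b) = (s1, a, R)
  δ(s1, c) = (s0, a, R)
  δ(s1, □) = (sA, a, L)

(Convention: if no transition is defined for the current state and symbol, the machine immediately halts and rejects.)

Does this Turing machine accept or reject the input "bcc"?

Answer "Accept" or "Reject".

Execution trace:
Initial: [s0]bcc
Step 1: δ(s0, b) = (s0, c, R) → c[s0]cc
Step 2: δ(s0, c) = (s0, a, R) → ca[s0]c
Step 3: δ(s0, c) = (s0, a, R) → caa[s0]□
Step 4: δ(s0, □) = (s1, b, L) → ca[s1]ab

No transition is defined for δ(s1, a). By convention the machine halts and rejects.

Answer: Reject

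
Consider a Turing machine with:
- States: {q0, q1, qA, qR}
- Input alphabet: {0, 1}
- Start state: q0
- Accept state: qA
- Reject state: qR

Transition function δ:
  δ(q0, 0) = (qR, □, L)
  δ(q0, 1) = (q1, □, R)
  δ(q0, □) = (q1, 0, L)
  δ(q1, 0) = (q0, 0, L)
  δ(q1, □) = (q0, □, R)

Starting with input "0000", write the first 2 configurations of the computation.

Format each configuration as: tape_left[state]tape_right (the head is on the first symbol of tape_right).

Transitions applied:
Step 1: δ(q0, 0) = (qR, □, L)

The first 2 configurations are:
[q0]0000 ⊢ [qR]□□000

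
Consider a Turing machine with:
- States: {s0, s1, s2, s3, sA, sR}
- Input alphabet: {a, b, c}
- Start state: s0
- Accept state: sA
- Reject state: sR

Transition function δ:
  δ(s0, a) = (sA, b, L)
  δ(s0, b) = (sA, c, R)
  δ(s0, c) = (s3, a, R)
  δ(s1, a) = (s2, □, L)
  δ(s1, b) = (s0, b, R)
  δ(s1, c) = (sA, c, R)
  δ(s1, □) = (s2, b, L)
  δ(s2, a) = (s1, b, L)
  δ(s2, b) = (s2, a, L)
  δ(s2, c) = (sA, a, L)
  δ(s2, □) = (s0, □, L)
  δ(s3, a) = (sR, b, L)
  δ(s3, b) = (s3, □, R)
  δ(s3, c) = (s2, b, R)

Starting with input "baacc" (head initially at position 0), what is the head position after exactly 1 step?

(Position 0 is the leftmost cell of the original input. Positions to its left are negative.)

Execution trace (head position shown):
Step 0: [s0]baacc  (head at position 0)
Step 1: move right → c[sA]aacc  (head at position 1)

After 1 step, the head is at position 1.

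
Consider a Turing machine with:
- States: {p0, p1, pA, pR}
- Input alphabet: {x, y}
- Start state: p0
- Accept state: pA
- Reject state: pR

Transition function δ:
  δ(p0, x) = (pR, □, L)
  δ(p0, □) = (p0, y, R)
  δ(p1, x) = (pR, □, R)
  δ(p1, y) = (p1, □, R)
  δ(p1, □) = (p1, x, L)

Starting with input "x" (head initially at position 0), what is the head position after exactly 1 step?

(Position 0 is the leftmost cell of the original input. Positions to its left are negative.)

Execution trace (head position shown):
Step 0: [p0]x  (head at position 0)
Step 1: move left → [pR]□□  (head at position -1)

After 1 step, the head is at position -1.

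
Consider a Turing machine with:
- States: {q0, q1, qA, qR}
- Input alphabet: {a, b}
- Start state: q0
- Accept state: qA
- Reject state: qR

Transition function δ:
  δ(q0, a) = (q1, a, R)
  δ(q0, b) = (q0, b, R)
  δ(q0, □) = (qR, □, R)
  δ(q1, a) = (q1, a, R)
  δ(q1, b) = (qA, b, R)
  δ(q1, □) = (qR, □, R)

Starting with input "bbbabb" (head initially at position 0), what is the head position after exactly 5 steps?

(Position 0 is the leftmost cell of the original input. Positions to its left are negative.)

Execution trace (head position shown):
Step 0: [q0]bbbabb  (head at position 0)
Step 1: move right → b[q0]bbabb  (head at position 1)
Step 2: move right → bb[q0]babb  (head at position 2)
Step 3: move right → bbb[q0]abb  (head at position 3)
Step 4: move right → bbba[q1]bb  (head at position 4)
Step 5: move right → bbbab[qA]b  (head at position 5)

After 5 steps, the head is at position 5.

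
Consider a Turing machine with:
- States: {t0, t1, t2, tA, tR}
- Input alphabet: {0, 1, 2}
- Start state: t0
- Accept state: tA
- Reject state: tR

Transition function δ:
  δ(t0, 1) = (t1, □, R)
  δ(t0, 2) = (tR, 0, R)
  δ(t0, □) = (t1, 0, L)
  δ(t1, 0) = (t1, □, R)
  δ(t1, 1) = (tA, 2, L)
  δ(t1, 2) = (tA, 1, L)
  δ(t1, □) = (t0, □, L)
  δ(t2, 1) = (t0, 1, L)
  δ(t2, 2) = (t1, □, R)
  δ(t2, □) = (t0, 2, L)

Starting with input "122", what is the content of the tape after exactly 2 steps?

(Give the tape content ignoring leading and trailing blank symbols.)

Execution trace:
Initial: [t0]122
Step 1: δ(t0, 1) = (t1, □, R) → □[t1]22
Step 2: δ(t1, 2) = (tA, 1, L) → [tA]□12

The machine reaches the accept state tA and halts.

After 2 steps, the tape (ignoring leading/trailing blanks) is: 12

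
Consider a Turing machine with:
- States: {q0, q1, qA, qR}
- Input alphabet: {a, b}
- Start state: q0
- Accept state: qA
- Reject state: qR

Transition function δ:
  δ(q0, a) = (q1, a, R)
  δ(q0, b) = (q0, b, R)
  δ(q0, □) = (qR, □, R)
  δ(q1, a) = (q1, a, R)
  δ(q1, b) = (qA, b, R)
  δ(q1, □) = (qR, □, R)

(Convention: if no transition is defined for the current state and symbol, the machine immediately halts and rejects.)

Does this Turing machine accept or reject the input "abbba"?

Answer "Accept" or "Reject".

Execution trace:
Initial: [q0]abbba
Step 1: δ(q0, a) = (q1, a, R) → a[q1]bbba
Step 2: δ(q1, b) = (qA, b, R) → ab[qA]bba

The machine reaches the accept state qA and halts.

Answer: Accept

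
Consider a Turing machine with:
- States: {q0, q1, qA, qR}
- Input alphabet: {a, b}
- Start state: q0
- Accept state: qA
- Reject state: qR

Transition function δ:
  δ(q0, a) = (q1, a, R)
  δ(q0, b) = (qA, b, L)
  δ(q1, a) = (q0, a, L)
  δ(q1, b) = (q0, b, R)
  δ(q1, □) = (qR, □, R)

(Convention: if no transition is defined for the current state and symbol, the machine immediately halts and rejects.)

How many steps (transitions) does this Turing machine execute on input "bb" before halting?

Execution trace:
Initial: [q0]bb
Step 1: δ(q0, b) = (qA, b, L) → [qA]□bb

The machine reaches the accept state qA and halts.

The machine executed 1 step before halting.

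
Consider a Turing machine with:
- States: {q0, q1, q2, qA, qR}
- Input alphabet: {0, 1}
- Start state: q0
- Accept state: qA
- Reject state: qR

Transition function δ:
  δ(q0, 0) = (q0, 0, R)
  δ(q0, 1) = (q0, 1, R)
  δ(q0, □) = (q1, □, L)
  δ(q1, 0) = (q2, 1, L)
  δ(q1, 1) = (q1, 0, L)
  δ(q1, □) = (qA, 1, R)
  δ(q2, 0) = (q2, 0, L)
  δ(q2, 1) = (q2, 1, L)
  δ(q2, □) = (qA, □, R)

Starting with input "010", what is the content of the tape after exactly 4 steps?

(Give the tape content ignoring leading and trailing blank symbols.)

Execution trace:
Initial: [q0]010
Step 1: δ(q0, 0) = (q0, 0, R) → 0[q0]10
Step 2: δ(q0, 1) = (q0, 1, R) → 01[q0]0
Step 3: δ(q0, 0) = (q0, 0, R) → 010[q0]□
Step 4: δ(q0, □) = (q1, □, L) → 01[q1]0□

After 4 steps, the tape (ignoring leading/trailing blanks) is: 010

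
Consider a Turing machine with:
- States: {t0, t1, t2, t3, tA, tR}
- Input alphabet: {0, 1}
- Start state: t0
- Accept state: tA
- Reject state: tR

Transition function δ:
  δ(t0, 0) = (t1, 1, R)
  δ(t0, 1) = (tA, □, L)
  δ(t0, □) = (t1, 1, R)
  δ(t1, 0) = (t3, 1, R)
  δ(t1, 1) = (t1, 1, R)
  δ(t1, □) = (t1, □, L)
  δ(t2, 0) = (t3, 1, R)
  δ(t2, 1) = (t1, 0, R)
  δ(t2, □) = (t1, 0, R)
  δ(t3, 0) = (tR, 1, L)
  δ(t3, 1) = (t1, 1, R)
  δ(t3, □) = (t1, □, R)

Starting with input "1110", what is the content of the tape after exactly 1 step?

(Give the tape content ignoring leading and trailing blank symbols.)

Execution trace:
Initial: [t0]1110
Step 1: δ(t0, 1) = (tA, □, L) → [tA]□□110

The machine reaches the accept state tA and halts.

After 1 step, the tape (ignoring leading/trailing blanks) is: 110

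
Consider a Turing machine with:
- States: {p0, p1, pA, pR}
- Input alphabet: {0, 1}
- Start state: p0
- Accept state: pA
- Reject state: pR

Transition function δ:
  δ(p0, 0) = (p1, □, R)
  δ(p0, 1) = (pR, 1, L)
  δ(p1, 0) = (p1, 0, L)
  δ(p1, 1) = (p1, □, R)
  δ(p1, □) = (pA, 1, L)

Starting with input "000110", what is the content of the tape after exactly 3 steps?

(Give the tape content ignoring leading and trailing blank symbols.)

Execution trace:
Initial: [p0]000110
Step 1: δ(p0, 0) = (p1, □, R) → □[p1]00110
Step 2: δ(p1, 0) = (p1, 0, L) → [p1]□00110
Step 3: δ(p1, □) = (pA, 1, L) → [pA]□100110

The machine reaches the accept state pA and halts.

After 3 steps, the tape (ignoring leading/trailing blanks) is: 100110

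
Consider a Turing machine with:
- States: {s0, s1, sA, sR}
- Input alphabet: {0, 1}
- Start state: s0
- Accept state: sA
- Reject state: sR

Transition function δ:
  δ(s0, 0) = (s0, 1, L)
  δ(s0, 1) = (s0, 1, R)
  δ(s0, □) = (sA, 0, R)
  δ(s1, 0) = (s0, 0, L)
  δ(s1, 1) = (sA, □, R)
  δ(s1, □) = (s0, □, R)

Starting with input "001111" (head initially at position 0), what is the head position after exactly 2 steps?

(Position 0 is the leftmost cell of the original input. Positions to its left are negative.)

Execution trace (head position shown):
Step 0: [s0]001111  (head at position 0)
Step 1: move left → [s0]□101111  (head at position -1)
Step 2: move right → 0[sA]101111  (head at position 0)

After 2 steps, the head is at position 0.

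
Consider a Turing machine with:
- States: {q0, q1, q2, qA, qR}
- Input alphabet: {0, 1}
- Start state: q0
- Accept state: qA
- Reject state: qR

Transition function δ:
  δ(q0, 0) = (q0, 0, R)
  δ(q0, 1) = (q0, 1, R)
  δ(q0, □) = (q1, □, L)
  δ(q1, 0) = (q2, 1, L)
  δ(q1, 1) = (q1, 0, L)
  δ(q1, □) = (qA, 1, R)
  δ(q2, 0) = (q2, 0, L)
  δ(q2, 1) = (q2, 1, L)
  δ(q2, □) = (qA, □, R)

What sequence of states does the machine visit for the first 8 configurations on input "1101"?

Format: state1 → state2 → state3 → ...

Execution trace:
Initial: [q0]1101
Step 1: δ(q0, 1) = (q0, 1, R) → 1[q0]101
Step 2: δ(q0, 1) = (q0, 1, R) → 11[q0]01
Step 3: δ(q0, 0) = (q0, 0, R) → 110[q0]1
Step 4: δ(q0, 1) = (q0, 1, R) → 1101[q0]□
Step 5: δ(q0, □) = (q1, □, L) → 110[q1]1□
Step 6: δ(q1, 1) = (q1, 0, L) → 11[q1]00□
Step 7: δ(q1, 0) = (q2, 1, L) → 1[q2]110□

State sequence: q0 → q0 → q0 → q0 → q0 → q1 → q1 → q2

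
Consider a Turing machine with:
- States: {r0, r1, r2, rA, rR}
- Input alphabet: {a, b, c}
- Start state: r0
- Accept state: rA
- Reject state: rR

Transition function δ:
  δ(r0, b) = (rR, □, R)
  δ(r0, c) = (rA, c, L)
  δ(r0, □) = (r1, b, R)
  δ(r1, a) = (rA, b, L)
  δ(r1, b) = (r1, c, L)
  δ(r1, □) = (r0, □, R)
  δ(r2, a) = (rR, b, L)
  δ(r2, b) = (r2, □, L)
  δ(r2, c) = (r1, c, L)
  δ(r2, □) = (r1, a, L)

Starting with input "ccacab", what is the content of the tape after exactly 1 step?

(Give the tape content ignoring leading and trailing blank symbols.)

Execution trace:
Initial: [r0]ccacab
Step 1: δ(r0, c) = (rA, c, L) → [rA]□ccacab

The machine reaches the accept state rA and halts.

After 1 step, the tape (ignoring leading/trailing blanks) is: ccacab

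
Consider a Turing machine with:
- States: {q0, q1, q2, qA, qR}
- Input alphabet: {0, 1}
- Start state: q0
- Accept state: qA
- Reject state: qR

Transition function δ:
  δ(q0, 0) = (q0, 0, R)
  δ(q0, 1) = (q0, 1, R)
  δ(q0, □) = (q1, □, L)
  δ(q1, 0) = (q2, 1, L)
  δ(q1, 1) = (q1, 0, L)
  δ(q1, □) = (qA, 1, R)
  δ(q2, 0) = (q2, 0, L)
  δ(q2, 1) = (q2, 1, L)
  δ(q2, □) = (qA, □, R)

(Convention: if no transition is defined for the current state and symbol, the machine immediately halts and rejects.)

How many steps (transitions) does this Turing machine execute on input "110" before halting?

Execution trace:
Initial: [q0]110
Step 1: δ(q0, 1) = (q0, 1, R) → 1[q0]10
Step 2: δ(q0, 1) = (q0, 1, R) → 11[q0]0
Step 3: δ(q0, 0) = (q0, 0, R) → 110[q0]□
Step 4: δ(q0, □) = (q1, □, L) → 11[q1]0□
Step 5: δ(q1, 0) = (q2, 1, L) → 1[q2]11□
Step 6: δ(q2, 1) = (q2, 1, L) → [q2]111□
Step 7: δ(q2, 1) = (q2, 1, L) → [q2]□111□
Step 8: δ(q2, □) = (qA, □, R) → □[qA]111□

The machine reaches the accept state qA and halts.

The machine executed 8 steps before halting.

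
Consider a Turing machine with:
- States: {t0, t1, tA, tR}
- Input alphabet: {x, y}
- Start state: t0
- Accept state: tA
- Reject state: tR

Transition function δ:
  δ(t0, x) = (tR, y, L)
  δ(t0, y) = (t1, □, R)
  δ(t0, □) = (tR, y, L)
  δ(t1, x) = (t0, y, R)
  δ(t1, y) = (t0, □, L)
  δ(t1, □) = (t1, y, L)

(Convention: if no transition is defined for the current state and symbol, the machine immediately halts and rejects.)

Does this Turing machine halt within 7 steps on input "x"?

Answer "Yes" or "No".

Execution trace:
Initial: [t0]x
Step 1: δ(t0, x) = (tR, y, L) → [tR]□y

The machine reaches the reject state tR and halts.
The machine halted after 1 step (within the 7-step bound).

Answer: Yes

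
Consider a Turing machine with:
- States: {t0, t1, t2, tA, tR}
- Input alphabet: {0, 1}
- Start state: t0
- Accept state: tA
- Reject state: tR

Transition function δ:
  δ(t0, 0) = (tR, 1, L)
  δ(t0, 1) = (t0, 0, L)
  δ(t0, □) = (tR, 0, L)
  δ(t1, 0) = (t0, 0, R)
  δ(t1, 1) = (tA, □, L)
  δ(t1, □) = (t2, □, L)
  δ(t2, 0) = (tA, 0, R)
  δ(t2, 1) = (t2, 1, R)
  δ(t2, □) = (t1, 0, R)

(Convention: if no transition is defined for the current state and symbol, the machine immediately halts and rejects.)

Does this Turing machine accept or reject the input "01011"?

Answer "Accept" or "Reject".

Execution trace:
Initial: [t0]01011
Step 1: δ(t0, 0) = (tR, 1, L) → [tR]□11011

The machine reaches the reject state tR and halts.

Answer: Reject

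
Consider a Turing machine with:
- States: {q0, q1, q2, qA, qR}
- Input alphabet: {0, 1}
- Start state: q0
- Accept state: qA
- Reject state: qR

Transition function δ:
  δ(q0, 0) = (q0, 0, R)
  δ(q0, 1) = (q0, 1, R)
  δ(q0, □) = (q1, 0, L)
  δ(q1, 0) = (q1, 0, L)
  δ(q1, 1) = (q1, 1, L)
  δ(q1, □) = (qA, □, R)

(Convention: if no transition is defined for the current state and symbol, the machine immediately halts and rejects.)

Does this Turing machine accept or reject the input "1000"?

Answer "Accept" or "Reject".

Execution trace:
Initial: [q0]1000
Step 1: δ(q0, 1) = (q0, 1, R) → 1[q0]000
Step 2: δ(q0, 0) = (q0, 0, R) → 10[q0]00
Step 3: δ(q0, 0) = (q0, 0, R) → 100[q0]0
Step 4: δ(q0, 0) = (q0, 0, R) → 1000[q0]□
Step 5: δ(q0, □) = (q1, 0, L) → 100[q1]00
Step 6: δ(q1, 0) = (q1, 0, L) → 10[q1]000
Step 7: δ(q1, 0) = (q1, 0, L) → 1[q1]0000
Step 8: δ(q1, 0) = (q1, 0, L) → [q1]10000
Step 9: δ(q1, 1) = (q1, 1, L) → [q1]□10000
Step 10: δ(q1, □) = (qA, □, R) → □[qA]10000

The machine reaches the accept state qA and halts.

Answer: Accept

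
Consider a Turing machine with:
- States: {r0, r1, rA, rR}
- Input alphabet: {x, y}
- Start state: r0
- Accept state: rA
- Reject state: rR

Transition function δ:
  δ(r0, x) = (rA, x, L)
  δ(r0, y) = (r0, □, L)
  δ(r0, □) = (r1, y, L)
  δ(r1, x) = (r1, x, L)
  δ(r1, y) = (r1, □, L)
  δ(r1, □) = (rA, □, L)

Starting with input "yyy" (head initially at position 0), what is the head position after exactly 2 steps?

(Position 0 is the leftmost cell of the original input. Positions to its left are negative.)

Execution trace (head position shown):
Step 0: [r0]yyy  (head at position 0)
Step 1: move left → [r0]□□yy  (head at position -1)
Step 2: move left → [r1]□y□yy  (head at position -2)

After 2 steps, the head is at position -2.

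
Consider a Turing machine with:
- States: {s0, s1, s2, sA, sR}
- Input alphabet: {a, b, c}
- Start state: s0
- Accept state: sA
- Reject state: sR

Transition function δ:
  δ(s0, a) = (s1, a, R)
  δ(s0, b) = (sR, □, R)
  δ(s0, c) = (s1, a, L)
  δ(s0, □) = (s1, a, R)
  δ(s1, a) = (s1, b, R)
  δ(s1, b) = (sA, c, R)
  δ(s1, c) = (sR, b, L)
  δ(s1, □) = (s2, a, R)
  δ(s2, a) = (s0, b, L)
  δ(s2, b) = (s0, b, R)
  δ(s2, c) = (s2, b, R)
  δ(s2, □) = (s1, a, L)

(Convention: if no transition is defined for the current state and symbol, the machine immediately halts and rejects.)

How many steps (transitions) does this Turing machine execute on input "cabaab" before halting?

Execution trace:
Initial: [s0]cabaab
Step 1: δ(s0, c) = (s1, a, L) → [s1]□aabaab
Step 2: δ(s1, □) = (s2, a, R) → a[s2]aabaab
Step 3: δ(s2, a) = (s0, b, L) → [s0]ababaab
Step 4: δ(s0, a) = (s1, a, R) → a[s1]babaab
Step 5: δ(s1, b) = (sA, c, R) → ac[sA]abaab

The machine reaches the accept state sA and halts.

The machine executed 5 steps before halting.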